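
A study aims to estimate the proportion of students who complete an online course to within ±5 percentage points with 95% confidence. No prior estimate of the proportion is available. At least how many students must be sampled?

For a proportion with margin E = 0.05 at 95% confidence, z = 1.960.
With no prior estimate, use p = 0.5, which maximizes p(1−p) at 0.25.
n = 0.25 × (z/E)² = 0.25 × (1.960/0.05)² = 384.16
Round up: n = 385.

385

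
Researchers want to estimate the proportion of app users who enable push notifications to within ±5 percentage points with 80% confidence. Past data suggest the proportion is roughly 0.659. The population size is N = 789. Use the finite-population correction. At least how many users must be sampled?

125

For a proportion with margin E = 0.05 at 80% confidence, z = 1.282.
n = p̂(1−p̂)(z/E)² = 0.659 × 0.341 × (1.282/0.05)² = 147.73 — call this n₀.
Finite-population correction with N = 789: n = n₀ / (1 + (n₀−1)/N) = 147.73 / 1.186 = 124.56
Round up: n = 125.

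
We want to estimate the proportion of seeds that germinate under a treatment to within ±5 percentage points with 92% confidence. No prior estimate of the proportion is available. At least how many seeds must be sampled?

n = 307

For a proportion with margin E = 0.05 at 92% confidence, z = 1.751.
With no prior estimate, use p = 0.5, which maximizes p(1−p) at 0.25.
n = 0.25 × (z/E)² = 0.25 × (1.751/0.05)² = 306.60
Round up: n = 307.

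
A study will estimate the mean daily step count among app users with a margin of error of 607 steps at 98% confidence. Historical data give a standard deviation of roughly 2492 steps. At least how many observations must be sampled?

92

For a mean, the margin of error is E = z·σ/√n, so n = (zσ/E)².
At 98% confidence, z = 2.326.
n = (2.326 × 2492 / 607)² = 91.19
Round up: n = 92.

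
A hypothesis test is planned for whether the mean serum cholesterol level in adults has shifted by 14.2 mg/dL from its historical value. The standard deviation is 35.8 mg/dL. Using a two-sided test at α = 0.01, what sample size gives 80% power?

For a one-sample z-test, n = ((z_{α/2} + z_β)·σ/δ)².
z_{α/2} = 2.576 (two-sided α = 0.01); z_β = 0.842 (power 80% → β = 0.2).
n = (3.418 × 35.8 / 14.2)² = 74.26
Round up: n = 75.

75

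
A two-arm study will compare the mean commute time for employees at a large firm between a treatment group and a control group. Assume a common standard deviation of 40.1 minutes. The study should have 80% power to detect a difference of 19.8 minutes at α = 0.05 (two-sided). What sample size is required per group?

For two equal groups, n per group = 2·((z_{α/2} + z_β)·σ/δ)².
z_{α/2} = 1.960; z_β = 0.842 (power 80%).
n = 2 × (2.802 × 40.1 / 19.8)² = 2 × 32.20 = 64.40
Round up: n = 65 per group.

65 per group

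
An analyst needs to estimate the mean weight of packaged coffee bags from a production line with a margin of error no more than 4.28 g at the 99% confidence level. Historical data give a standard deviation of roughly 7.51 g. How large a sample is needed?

21

For a mean, the margin of error is E = z·σ/√n, so n = (zσ/E)².
At 99% confidence, z = 2.576.
n = (2.576 × 7.51 / 4.28)² = 20.43
Round up: n = 21.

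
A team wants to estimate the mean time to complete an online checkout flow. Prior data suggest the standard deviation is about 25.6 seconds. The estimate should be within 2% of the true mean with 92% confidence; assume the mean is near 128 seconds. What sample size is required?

For a mean, the margin of error is E = z·σ/√n, so n = (zσ/E)².
At 92% confidence, z = 1.751.
E = 2% of 128 = 2.56 seconds.
n = (1.751 × 25.6 / 2.56)² = 306.60
Round up: n = 307.

307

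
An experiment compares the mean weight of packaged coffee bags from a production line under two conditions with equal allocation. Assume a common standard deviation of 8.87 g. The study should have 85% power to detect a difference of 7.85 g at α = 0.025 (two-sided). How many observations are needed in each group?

28 per group

For two equal groups, n per group = 2·((z_{α/2} + z_β)·σ/δ)².
z_{α/2} = 2.241; z_β = 1.036 (power 85%).
n = 2 × (3.277 × 8.87 / 7.85)² = 2 × 13.71 = 27.42
Round up: n = 28 per group.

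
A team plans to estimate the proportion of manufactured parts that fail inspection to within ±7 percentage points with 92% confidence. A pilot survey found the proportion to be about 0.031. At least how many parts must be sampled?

n = 19

For a proportion with margin E = 0.07 at 92% confidence, z = 1.751.
n = p̂(1−p̂)(z/E)² = 0.031 × 0.969 × (1.751/0.07)² = 18.80
Round up: n = 19.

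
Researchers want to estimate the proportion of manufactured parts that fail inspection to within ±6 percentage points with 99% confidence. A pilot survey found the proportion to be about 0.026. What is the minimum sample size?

n = 47

For a proportion with margin E = 0.06 at 99% confidence, z = 2.576.
n = p̂(1−p̂)(z/E)² = 0.026 × 0.974 × (2.576/0.06)² = 46.68
Round up: n = 47.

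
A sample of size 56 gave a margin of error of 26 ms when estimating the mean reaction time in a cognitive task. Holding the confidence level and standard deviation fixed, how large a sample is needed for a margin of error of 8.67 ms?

Margin of error scales as 1/√n, so n₂ = n₁·(E₁/E₂)².
n₂ = 56 × (26/8.67)² = 56 × 8.993 = 503.61
Round up: n₂ = 504.

504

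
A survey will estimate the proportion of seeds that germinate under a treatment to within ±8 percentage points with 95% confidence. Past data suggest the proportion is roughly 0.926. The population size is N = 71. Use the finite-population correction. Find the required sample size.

27

For a proportion with margin E = 0.08 at 95% confidence, z = 1.960.
n = p̂(1−p̂)(z/E)² = 0.926 × 0.074 × (1.960/0.08)² = 41.13 — call this n₀.
Finite-population correction with N = 71: n = n₀ / (1 + (n₀−1)/N) = 41.13 / 1.565 = 26.28
Round up: n = 27.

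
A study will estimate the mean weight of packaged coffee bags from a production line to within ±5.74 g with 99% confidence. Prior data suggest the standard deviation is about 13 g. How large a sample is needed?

For a mean, the margin of error is E = z·σ/√n, so n = (zσ/E)².
At 99% confidence, z = 2.576.
n = (2.576 × 13 / 5.74)² = 34.04
Round up: n = 35.

35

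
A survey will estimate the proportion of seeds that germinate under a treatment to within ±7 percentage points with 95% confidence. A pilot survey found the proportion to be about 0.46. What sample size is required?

195

For a proportion with margin E = 0.07 at 95% confidence, z = 1.960.
n = p̂(1−p̂)(z/E)² = 0.46 × 0.54 × (1.960/0.07)² = 194.75
Round up: n = 195.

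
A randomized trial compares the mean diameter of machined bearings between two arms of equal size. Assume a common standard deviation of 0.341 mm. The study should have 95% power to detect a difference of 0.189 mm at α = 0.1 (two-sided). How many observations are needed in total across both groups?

142 total

For two equal groups, n per group = 2·((z_{α/2} + z_β)·σ/δ)².
z_{α/2} = 1.645; z_β = 1.645 (power 95%).
n = 2 × (3.290 × 0.341 / 0.189)² = 2 × 35.24 = 70.48
Round up: n = 71 per group.
Total across both groups: 2 × 71 = 142.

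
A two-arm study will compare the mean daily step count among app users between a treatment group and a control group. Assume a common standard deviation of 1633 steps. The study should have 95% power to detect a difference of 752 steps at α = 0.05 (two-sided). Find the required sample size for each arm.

123 per group

For two equal groups, n per group = 2·((z_{α/2} + z_β)·σ/δ)².
z_{α/2} = 1.960; z_β = 1.645 (power 95%).
n = 2 × (3.605 × 1633 / 752)² = 2 × 61.28 = 122.56
Round up: n = 123 per group.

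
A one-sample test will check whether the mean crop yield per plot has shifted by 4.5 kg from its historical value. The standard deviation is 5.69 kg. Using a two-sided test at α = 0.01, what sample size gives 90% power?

24

For a one-sample z-test, n = ((z_{α/2} + z_β)·σ/δ)².
z_{α/2} = 2.576 (two-sided α = 0.01); z_β = 1.282 (power 90% → β = 0.1).
n = (3.858 × 5.69 / 4.5)² = 23.80
Round up: n = 24.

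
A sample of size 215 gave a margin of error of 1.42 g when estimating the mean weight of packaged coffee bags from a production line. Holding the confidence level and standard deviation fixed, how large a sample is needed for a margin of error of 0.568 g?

Margin of error scales as 1/√n, so n₂ = n₁·(E₁/E₂)².
n₂ = 215 × (1.42/0.568)² = 215 × 6.25 = 1343.75
Round up: n₂ = 1344.

1344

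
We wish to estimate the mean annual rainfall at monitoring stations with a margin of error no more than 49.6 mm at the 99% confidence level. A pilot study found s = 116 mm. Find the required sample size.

37

For a mean, the margin of error is E = z·σ/√n, so n = (zσ/E)².
At 99% confidence, z = 2.576.
n = (2.576 × 116 / 49.6)² = 36.29
Round up: n = 37.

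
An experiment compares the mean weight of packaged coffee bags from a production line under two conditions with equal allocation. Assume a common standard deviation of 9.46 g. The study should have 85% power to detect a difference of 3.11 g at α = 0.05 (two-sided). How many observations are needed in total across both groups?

334 total

For two equal groups, n per group = 2·((z_{α/2} + z_β)·σ/δ)².
z_{α/2} = 1.960; z_β = 1.036 (power 85%).
n = 2 × (2.996 × 9.46 / 3.11)² = 2 × 83.05 = 166.10
Round up: n = 167 per group.
Total across both groups: 2 × 167 = 334.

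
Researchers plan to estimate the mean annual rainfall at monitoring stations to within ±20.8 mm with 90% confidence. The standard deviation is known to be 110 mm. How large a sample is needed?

76

For a mean, the margin of error is E = z·σ/√n, so n = (zσ/E)².
At 90% confidence, z = 1.645.
n = (1.645 × 110 / 20.8)² = 75.68
Round up: n = 76.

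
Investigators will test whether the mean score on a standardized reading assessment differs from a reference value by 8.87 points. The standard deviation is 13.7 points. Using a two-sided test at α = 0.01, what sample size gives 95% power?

For a one-sample z-test, n = ((z_{α/2} + z_β)·σ/δ)².
z_{α/2} = 2.576 (two-sided α = 0.01); z_β = 1.645 (power 95% → β = 0.05).
n = (4.221 × 13.7 / 8.87)² = 42.50
Round up: n = 43.

n = 43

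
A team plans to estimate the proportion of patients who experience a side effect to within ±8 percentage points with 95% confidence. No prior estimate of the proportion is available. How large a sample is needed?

151

For a proportion with margin E = 0.08 at 95% confidence, z = 1.960.
With no prior estimate, use p = 0.5, which maximizes p(1−p) at 0.25.
n = 0.25 × (z/E)² = 0.25 × (1.960/0.08)² = 150.06
Round up: n = 151.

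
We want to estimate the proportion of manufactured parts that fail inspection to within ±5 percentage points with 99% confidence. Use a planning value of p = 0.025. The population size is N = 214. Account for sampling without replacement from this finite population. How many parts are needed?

For a proportion with margin E = 0.05 at 99% confidence, z = 2.576.
n = p̂(1−p̂)(z/E)² = 0.025 × 0.975 × (2.576/0.05)² = 64.70 — call this n₀.
Finite-population correction with N = 214: n = n₀ / (1 + (n₀−1)/N) = 64.70 / 1.298 = 49.85
Round up: n = 50.

50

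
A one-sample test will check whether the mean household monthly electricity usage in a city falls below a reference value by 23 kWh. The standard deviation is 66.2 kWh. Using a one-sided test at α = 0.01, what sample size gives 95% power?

131

For a one-sample z-test, n = ((z_α + z_β)·σ/δ)².
z_α = 2.326 (one-sided α = 0.01); z_β = 1.645 (power 95% → β = 0.05).
n = (3.971 × 66.2 / 23)² = 130.64
Round up: n = 131.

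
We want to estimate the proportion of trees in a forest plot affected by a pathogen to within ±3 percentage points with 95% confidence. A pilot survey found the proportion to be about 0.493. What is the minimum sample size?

1067

For a proportion with margin E = 0.03 at 95% confidence, z = 1.960.
n = p̂(1−p̂)(z/E)² = 0.493 × 0.507 × (1.960/0.03)² = 1066.90
Round up: n = 1067.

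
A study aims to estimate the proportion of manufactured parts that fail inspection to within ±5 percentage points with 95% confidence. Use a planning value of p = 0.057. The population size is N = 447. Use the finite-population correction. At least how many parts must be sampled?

70

For a proportion with margin E = 0.05 at 95% confidence, z = 1.960.
n = p̂(1−p̂)(z/E)² = 0.057 × 0.943 × (1.960/0.05)² = 82.60 — call this n₀.
Finite-population correction with N = 447: n = n₀ / (1 + (n₀−1)/N) = 82.60 / 1.183 = 69.82
Round up: n = 70.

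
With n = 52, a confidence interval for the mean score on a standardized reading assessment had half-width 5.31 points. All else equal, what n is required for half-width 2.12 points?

n = 327

Margin of error scales as 1/√n, so n₂ = n₁·(E₁/E₂)².
n₂ = 52 × (5.31/2.12)² = 52 × 6.274 = 326.25
Round up: n₂ = 327.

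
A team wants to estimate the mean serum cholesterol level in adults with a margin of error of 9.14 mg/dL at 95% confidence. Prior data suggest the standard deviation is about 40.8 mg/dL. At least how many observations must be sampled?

For a mean, the margin of error is E = z·σ/√n, so n = (zσ/E)².
At 95% confidence, z = 1.960.
n = (1.960 × 40.8 / 9.14)² = 76.55
Round up: n = 77.

77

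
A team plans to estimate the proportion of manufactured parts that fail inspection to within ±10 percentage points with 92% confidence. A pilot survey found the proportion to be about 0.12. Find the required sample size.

For a proportion with margin E = 0.1 at 92% confidence, z = 1.751.
n = p̂(1−p̂)(z/E)² = 0.12 × 0.88 × (1.751/0.1)² = 32.38
Round up: n = 33.

33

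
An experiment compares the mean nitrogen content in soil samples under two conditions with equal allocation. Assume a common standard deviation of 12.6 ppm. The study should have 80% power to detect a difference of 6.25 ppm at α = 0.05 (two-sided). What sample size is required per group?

64 per group

For two equal groups, n per group = 2·((z_{α/2} + z_β)·σ/δ)².
z_{α/2} = 1.960; z_β = 0.842 (power 80%).
n = 2 × (2.802 × 12.6 / 6.25)² = 2 × 31.91 = 63.82
Round up: n = 64 per group.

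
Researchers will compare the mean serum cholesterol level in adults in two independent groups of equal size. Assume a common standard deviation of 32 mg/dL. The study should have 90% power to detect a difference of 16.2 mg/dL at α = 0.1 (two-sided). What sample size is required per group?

67 per group

For two equal groups, n per group = 2·((z_{α/2} + z_β)·σ/δ)².
z_{α/2} = 1.645; z_β = 1.282 (power 90%).
n = 2 × (2.927 × 32 / 16.2)² = 2 × 33.43 = 66.86
Round up: n = 67 per group.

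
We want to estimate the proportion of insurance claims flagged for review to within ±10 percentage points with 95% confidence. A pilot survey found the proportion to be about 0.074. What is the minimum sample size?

For a proportion with margin E = 0.1 at 95% confidence, z = 1.960.
n = p̂(1−p̂)(z/E)² = 0.074 × 0.926 × (1.960/0.1)² = 26.32
Round up: n = 27.

n = 27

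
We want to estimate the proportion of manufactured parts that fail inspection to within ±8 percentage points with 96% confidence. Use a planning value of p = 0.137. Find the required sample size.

For a proportion with margin E = 0.08 at 96% confidence, z = 2.054.
n = p̂(1−p̂)(z/E)² = 0.137 × 0.863 × (2.054/0.08)² = 77.94
Round up: n = 78.

78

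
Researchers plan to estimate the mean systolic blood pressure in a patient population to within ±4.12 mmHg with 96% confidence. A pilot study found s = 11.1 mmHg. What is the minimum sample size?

31

For a mean, the margin of error is E = z·σ/√n, so n = (zσ/E)².
At 96% confidence, z = 2.054.
n = (2.054 × 11.1 / 4.12)² = 30.62
Round up: n = 31.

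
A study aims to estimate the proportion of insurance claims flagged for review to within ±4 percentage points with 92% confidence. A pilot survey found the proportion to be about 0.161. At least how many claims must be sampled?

For a proportion with margin E = 0.04 at 92% confidence, z = 1.751.
n = p̂(1−p̂)(z/E)² = 0.161 × 0.839 × (1.751/0.04)² = 258.85
Round up: n = 259.

259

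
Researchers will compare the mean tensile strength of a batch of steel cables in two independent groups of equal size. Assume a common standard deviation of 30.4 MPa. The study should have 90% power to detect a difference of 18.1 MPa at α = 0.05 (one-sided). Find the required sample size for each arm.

49 per group

For two equal groups, n per group = 2·((z_α + z_β)·σ/δ)².
z_α = 1.645; z_β = 1.282 (power 90%).
n = 2 × (2.927 × 30.4 / 18.1)² = 2 × 24.17 = 48.34
Round up: n = 49 per group.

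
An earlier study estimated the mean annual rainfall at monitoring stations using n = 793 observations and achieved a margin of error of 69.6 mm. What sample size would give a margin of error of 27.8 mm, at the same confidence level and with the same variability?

4971

Margin of error scales as 1/√n, so n₂ = n₁·(E₁/E₂)².
n₂ = 793 × (69.6/27.8)² = 793 × 6.268 = 4970.52
Round up: n₂ = 4971.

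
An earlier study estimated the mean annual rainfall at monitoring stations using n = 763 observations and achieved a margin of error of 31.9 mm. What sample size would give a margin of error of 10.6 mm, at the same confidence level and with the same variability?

Margin of error scales as 1/√n, so n₂ = n₁·(E₁/E₂)².
n₂ = 763 × (31.9/10.6)² = 763 × 9.057 = 6910.49
Round up: n₂ = 6911.

n = 6911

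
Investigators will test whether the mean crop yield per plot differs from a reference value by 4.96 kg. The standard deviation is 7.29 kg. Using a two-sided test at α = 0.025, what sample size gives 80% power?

For a one-sample z-test, n = ((z_{α/2} + z_β)·σ/δ)².
z_{α/2} = 2.241 (two-sided α = 0.025); z_β = 0.842 (power 80% → β = 0.2).
n = (3.083 × 7.29 / 4.96)² = 20.53
Round up: n = 21.

21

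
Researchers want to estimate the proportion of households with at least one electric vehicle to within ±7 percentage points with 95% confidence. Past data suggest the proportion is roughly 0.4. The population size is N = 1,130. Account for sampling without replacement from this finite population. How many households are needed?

For a proportion with margin E = 0.07 at 95% confidence, z = 1.960.
n = p̂(1−p̂)(z/E)² = 0.4 × 0.6 × (1.960/0.07)² = 188.16 — call this n₀.
Finite-population correction with N = 1,130: n = n₀ / (1 + (n₀−1)/N) = 188.16 / 1.166 = 161.37
Round up: n = 162.

n = 162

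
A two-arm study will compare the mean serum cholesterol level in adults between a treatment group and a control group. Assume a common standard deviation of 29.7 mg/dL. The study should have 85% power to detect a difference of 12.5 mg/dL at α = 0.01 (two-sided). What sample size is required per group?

For two equal groups, n per group = 2·((z_{α/2} + z_β)·σ/δ)².
z_{α/2} = 2.576; z_β = 1.036 (power 85%).
n = 2 × (3.612 × 29.7 / 12.5)² = 2 × 73.65 = 147.30
Round up: n = 148 per group.

148 per group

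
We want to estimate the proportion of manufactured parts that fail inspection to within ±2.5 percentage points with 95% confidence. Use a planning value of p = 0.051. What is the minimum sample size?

298

For a proportion with margin E = 0.025 at 95% confidence, z = 1.960.
n = p̂(1−p̂)(z/E)² = 0.051 × 0.949 × (1.960/0.025)² = 297.49
Round up: n = 298.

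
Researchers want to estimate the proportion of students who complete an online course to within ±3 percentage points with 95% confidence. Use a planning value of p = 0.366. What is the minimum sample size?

For a proportion with margin E = 0.03 at 95% confidence, z = 1.960.
n = p̂(1−p̂)(z/E)² = 0.366 × 0.634 × (1.960/0.03)² = 990.47
Round up: n = 991.

991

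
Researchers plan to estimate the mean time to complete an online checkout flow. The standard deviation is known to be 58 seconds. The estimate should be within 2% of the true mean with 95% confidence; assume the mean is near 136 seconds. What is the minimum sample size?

For a mean, the margin of error is E = z·σ/√n, so n = (zσ/E)².
At 95% confidence, z = 1.960.
E = 2% of 136 = 2.72 seconds.
n = (1.960 × 58 / 2.72)² = 1746.75
Round up: n = 1747.

n = 1747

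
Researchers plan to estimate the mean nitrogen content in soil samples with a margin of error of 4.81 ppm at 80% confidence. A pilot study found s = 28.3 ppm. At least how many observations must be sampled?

57

For a mean, the margin of error is E = z·σ/√n, so n = (zσ/E)².
At 80% confidence, z = 1.282.
n = (1.282 × 28.3 / 4.81)² = 56.89
Round up: n = 57.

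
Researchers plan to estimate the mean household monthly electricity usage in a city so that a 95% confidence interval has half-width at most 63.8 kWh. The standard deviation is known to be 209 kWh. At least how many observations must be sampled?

42

For a mean, the margin of error is E = z·σ/√n, so n = (zσ/E)².
At 95% confidence, z = 1.960.
n = (1.960 × 209 / 63.8)² = 41.23
Round up: n = 42.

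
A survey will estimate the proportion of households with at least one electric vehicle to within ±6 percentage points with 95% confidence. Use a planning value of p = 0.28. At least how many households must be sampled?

n = 216

For a proportion with margin E = 0.06 at 95% confidence, z = 1.960.
n = p̂(1−p̂)(z/E)² = 0.28 × 0.72 × (1.960/0.06)² = 215.13
Round up: n = 216.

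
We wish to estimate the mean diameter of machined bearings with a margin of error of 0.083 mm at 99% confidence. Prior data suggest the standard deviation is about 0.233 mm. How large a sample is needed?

For a mean, the margin of error is E = z·σ/√n, so n = (zσ/E)².
At 99% confidence, z = 2.576.
n = (2.576 × 0.233 / 0.083)² = 52.29
Round up: n = 53.

53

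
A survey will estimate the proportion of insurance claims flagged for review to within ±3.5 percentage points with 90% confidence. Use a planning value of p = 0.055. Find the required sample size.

For a proportion with margin E = 0.035 at 90% confidence, z = 1.645.
n = p̂(1−p̂)(z/E)² = 0.055 × 0.945 × (1.645/0.035)² = 114.81
Round up: n = 115.

115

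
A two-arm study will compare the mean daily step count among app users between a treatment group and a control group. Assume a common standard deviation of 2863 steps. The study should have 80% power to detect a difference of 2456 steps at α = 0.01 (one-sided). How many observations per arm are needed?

28 per group

For two equal groups, n per group = 2·((z_α + z_β)·σ/δ)².
z_α = 2.326; z_β = 0.842 (power 80%).
n = 2 × (3.168 × 2863 / 2456)² = 2 × 13.64 = 27.28
Round up: n = 28 per group.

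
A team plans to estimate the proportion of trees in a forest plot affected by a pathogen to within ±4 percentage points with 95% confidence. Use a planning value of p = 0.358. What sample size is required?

552

For a proportion with margin E = 0.04 at 95% confidence, z = 1.960.
n = p̂(1−p̂)(z/E)² = 0.358 × 0.642 × (1.960/0.04)² = 551.84
Round up: n = 552.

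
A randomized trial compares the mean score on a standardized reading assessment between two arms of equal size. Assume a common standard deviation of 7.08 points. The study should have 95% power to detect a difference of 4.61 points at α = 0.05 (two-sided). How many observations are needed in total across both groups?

For two equal groups, n per group = 2·((z_{α/2} + z_β)·σ/δ)².
z_{α/2} = 1.960; z_β = 1.645 (power 95%).
n = 2 × (3.605 × 7.08 / 4.61)² = 2 × 30.65 = 61.30
Round up: n = 62 per group.
Total across both groups: 2 × 62 = 124.

124 total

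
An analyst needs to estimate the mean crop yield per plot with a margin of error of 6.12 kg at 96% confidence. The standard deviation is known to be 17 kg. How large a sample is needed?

33

For a mean, the margin of error is E = z·σ/√n, so n = (zσ/E)².
At 96% confidence, z = 2.054.
n = (2.054 × 17 / 6.12)² = 32.55
Round up: n = 33.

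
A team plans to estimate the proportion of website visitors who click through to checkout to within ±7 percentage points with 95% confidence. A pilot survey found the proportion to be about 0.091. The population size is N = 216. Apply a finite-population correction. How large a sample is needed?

51

For a proportion with margin E = 0.07 at 95% confidence, z = 1.960.
n = p̂(1−p̂)(z/E)² = 0.091 × 0.909 × (1.960/0.07)² = 64.85 — call this n₀.
Finite-population correction with N = 216: n = n₀ / (1 + (n₀−1)/N) = 64.85 / 1.296 = 50.04
Round up: n = 51.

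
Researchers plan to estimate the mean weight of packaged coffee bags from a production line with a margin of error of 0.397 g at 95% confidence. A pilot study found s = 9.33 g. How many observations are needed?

2122

For a mean, the margin of error is E = z·σ/√n, so n = (zσ/E)².
At 95% confidence, z = 1.960.
n = (1.960 × 9.33 / 0.397)² = 2121.75
Round up: n = 2122.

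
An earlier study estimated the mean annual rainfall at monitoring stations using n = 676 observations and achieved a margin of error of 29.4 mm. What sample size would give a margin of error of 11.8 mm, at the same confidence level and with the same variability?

n = 4197

Margin of error scales as 1/√n, so n₂ = n₁·(E₁/E₂)².
n₂ = 676 × (29.4/11.8)² = 676 × 6.208 = 4196.61
Round up: n₂ = 4197.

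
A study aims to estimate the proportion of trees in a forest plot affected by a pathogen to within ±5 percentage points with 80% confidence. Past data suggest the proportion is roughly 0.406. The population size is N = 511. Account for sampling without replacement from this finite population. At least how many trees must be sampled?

122

For a proportion with margin E = 0.05 at 80% confidence, z = 1.282.
n = p̂(1−p̂)(z/E)² = 0.406 × 0.594 × (1.282/0.05)² = 158.54 — call this n₀.
Finite-population correction with N = 511: n = n₀ / (1 + (n₀−1)/N) = 158.54 / 1.308 = 121.21
Round up: n = 122.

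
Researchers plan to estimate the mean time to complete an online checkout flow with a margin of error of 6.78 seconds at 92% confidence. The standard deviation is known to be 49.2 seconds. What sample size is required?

n = 162

For a mean, the margin of error is E = z·σ/√n, so n = (zσ/E)².
At 92% confidence, z = 1.751.
n = (1.751 × 49.2 / 6.78)² = 161.45
Round up: n = 162.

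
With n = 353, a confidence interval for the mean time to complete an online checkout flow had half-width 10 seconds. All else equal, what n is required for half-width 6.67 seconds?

794

Margin of error scales as 1/√n, so n₂ = n₁·(E₁/E₂)².
n₂ = 353 × (10/6.67)² = 353 × 2.248 = 793.54
Round up: n₂ = 794.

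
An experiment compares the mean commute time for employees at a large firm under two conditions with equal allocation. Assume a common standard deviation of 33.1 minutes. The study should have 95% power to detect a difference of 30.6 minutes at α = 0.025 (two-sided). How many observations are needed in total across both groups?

For two equal groups, n per group = 2·((z_{α/2} + z_β)·σ/δ)².
z_{α/2} = 2.241; z_β = 1.645 (power 95%).
n = 2 × (3.886 × 33.1 / 30.6)² = 2 × 17.67 = 35.34
Round up: n = 36 per group.
Total across both groups: 2 × 36 = 72.

72 total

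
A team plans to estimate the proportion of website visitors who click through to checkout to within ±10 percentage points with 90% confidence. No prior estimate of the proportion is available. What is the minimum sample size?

n = 68

For a proportion with margin E = 0.1 at 90% confidence, z = 1.645.
With no prior estimate, use p = 0.5, which maximizes p(1−p) at 0.25.
n = 0.25 × (z/E)² = 0.25 × (1.645/0.1)² = 67.65
Round up: n = 68.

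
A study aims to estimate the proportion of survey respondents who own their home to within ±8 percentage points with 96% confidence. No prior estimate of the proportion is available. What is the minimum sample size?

165

For a proportion with margin E = 0.08 at 96% confidence, z = 2.054.
With no prior estimate, use p = 0.5, which maximizes p(1−p) at 0.25.
n = 0.25 × (z/E)² = 0.25 × (2.054/0.08)² = 164.80
Round up: n = 165.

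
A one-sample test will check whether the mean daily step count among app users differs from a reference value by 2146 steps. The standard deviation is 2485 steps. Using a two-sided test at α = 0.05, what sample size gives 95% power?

18

For a one-sample z-test, n = ((z_{α/2} + z_β)·σ/δ)².
z_{α/2} = 1.960 (two-sided α = 0.05); z_β = 1.645 (power 95% → β = 0.05).
n = (3.605 × 2485 / 2146)² = 17.43
Round up: n = 18.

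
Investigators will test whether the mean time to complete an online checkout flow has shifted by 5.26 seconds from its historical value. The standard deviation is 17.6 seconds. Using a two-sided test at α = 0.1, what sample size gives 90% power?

n = 96

For a one-sample z-test, n = ((z_{α/2} + z_β)·σ/δ)².
z_{α/2} = 1.645 (two-sided α = 0.1); z_β = 1.282 (power 90% → β = 0.1).
n = (2.927 × 17.6 / 5.26)² = 95.92
Round up: n = 96.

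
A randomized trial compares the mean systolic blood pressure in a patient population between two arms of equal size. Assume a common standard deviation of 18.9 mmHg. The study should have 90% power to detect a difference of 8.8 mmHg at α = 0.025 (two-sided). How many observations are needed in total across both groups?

230 total

For two equal groups, n per group = 2·((z_{α/2} + z_β)·σ/δ)².
z_{α/2} = 2.241; z_β = 1.282 (power 90%).
n = 2 × (3.523 × 18.9 / 8.8)² = 2 × 57.25 = 114.50
Round up: n = 115 per group.
Total across both groups: 2 × 115 = 230.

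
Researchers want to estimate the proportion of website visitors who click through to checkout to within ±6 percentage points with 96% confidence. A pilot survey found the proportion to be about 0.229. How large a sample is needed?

For a proportion with margin E = 0.06 at 96% confidence, z = 2.054.
n = p̂(1−p̂)(z/E)² = 0.229 × 0.771 × (2.054/0.06)² = 206.91
Round up: n = 207.

207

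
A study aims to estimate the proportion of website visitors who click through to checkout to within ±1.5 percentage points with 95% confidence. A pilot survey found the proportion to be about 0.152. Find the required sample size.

2201

For a proportion with margin E = 0.015 at 95% confidence, z = 1.960.
n = p̂(1−p̂)(z/E)² = 0.152 × 0.848 × (1.960/0.015)² = 2200.74
Round up: n = 2201.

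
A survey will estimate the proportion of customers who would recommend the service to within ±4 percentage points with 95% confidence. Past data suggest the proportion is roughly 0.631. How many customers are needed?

560

For a proportion with margin E = 0.04 at 95% confidence, z = 1.960.
n = p̂(1−p̂)(z/E)² = 0.631 × 0.369 × (1.960/0.04)² = 559.05
Round up: n = 560.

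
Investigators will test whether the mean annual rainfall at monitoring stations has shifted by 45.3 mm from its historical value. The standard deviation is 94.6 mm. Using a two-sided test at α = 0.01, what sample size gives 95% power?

For a one-sample z-test, n = ((z_{α/2} + z_β)·σ/δ)².
z_{α/2} = 2.576 (two-sided α = 0.01); z_β = 1.645 (power 95% → β = 0.05).
n = (4.221 × 94.6 / 45.3)² = 77.70
Round up: n = 78.

n = 78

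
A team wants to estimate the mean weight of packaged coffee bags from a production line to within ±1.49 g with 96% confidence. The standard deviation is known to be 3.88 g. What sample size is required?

For a mean, the margin of error is E = z·σ/√n, so n = (zσ/E)².
At 96% confidence, z = 2.054.
n = (2.054 × 3.88 / 1.49)² = 28.61
Round up: n = 29.

29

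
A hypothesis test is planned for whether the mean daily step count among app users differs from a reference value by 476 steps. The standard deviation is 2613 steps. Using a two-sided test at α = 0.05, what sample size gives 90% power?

For a one-sample z-test, n = ((z_{α/2} + z_β)·σ/δ)².
z_{α/2} = 1.960 (two-sided α = 0.05); z_β = 1.282 (power 90% → β = 0.1).
n = (3.242 × 2613 / 476)² = 316.73
Round up: n = 317.

317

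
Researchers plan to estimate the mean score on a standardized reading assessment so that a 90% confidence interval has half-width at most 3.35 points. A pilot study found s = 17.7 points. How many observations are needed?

For a mean, the margin of error is E = z·σ/√n, so n = (zσ/E)².
At 90% confidence, z = 1.645.
n = (1.645 × 17.7 / 3.35)² = 75.54
Round up: n = 76.

76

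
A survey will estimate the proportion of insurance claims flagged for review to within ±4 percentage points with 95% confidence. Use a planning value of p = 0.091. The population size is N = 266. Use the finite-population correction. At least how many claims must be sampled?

n = 114

For a proportion with margin E = 0.04 at 95% confidence, z = 1.960.
n = p̂(1−p̂)(z/E)² = 0.091 × 0.909 × (1.960/0.04)² = 198.61 — call this n₀.
Finite-population correction with N = 266: n = n₀ / (1 + (n₀−1)/N) = 198.61 / 1.743 = 113.95
Round up: n = 114.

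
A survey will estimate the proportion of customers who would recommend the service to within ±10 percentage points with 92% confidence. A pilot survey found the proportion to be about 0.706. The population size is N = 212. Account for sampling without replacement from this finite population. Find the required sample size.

For a proportion with margin E = 0.1 at 92% confidence, z = 1.751.
n = p̂(1−p̂)(z/E)² = 0.706 × 0.294 × (1.751/0.1)² = 63.64 — call this n₀.
Finite-population correction with N = 212: n = n₀ / (1 + (n₀−1)/N) = 63.64 / 1.295 = 49.14
Round up: n = 50.

50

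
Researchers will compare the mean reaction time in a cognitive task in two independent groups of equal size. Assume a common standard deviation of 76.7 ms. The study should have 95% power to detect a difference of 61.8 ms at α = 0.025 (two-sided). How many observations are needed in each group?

47 per group

For two equal groups, n per group = 2·((z_{α/2} + z_β)·σ/δ)².
z_{α/2} = 2.241; z_β = 1.645 (power 95%).
n = 2 × (3.886 × 76.7 / 61.8)² = 2 × 23.26 = 46.52
Round up: n = 47 per group.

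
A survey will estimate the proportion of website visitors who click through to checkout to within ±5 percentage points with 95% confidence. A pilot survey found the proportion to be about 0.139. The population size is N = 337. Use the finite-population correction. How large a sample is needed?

n = 120

For a proportion with margin E = 0.05 at 95% confidence, z = 1.960.
n = p̂(1−p̂)(z/E)² = 0.139 × 0.861 × (1.960/0.05)² = 183.90 — call this n₀.
Finite-population correction with N = 337: n = n₀ / (1 + (n₀−1)/N) = 183.90 / 1.543 = 119.18
Round up: n = 120.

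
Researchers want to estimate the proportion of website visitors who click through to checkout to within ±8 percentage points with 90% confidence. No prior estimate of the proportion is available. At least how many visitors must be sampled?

For a proportion with margin E = 0.08 at 90% confidence, z = 1.645.
With no prior estimate, use p = 0.5, which maximizes p(1−p) at 0.25.
n = 0.25 × (z/E)² = 0.25 × (1.645/0.08)² = 105.70
Round up: n = 106.

106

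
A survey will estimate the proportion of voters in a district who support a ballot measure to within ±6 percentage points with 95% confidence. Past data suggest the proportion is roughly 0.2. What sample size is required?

171

For a proportion with margin E = 0.06 at 95% confidence, z = 1.960.
n = p̂(1−p̂)(z/E)² = 0.2 × 0.8 × (1.960/0.06)² = 170.74
Round up: n = 171.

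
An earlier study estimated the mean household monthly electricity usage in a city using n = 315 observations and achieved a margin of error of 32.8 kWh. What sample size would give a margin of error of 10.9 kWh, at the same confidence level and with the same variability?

2853

Margin of error scales as 1/√n, so n₂ = n₁·(E₁/E₂)².
n₂ = 315 × (32.8/10.9)² = 315 × 9.055 = 2852.32
Round up: n₂ = 2853.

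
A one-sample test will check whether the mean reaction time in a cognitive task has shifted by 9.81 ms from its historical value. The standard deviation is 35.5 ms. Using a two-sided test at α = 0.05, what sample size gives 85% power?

For a one-sample z-test, n = ((z_{α/2} + z_β)·σ/δ)².
z_{α/2} = 1.960 (two-sided α = 0.05); z_β = 1.036 (power 85% → β = 0.15).
n = (2.996 × 35.5 / 9.81)² = 117.54
Round up: n = 118.

118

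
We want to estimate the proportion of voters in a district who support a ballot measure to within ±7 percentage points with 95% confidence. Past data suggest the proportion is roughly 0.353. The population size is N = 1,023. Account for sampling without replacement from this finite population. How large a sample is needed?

153

For a proportion with margin E = 0.07 at 95% confidence, z = 1.960.
n = p̂(1−p̂)(z/E)² = 0.353 × 0.647 × (1.960/0.07)² = 179.06 — call this n₀.
Finite-population correction with N = 1,023: n = n₀ / (1 + (n₀−1)/N) = 179.06 / 1.174 = 152.52
Round up: n = 153.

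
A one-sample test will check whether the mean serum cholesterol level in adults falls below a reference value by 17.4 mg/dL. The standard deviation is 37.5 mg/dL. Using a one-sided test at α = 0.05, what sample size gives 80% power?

29

For a one-sample z-test, n = ((z_α + z_β)·σ/δ)².
z_α = 1.645 (one-sided α = 0.05); z_β = 0.842 (power 80% → β = 0.2).
n = (2.487 × 37.5 / 17.4)² = 28.73
Round up: n = 29.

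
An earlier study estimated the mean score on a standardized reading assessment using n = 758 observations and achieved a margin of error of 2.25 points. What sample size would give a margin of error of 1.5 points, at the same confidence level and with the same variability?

n = 1706

Margin of error scales as 1/√n, so n₂ = n₁·(E₁/E₂)².
n₂ = 758 × (2.25/1.5)² = 758 × 2.25 = 1705.50
Round up: n₂ = 1706.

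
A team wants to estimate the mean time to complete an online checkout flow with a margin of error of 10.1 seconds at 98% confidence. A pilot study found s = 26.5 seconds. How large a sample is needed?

n = 38

For a mean, the margin of error is E = z·σ/√n, so n = (zσ/E)².
At 98% confidence, z = 2.326.
n = (2.326 × 26.5 / 10.1)² = 37.25
Round up: n = 38.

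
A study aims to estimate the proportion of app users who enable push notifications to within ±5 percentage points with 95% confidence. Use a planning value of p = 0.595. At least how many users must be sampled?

For a proportion with margin E = 0.05 at 95% confidence, z = 1.960.
n = p̂(1−p̂)(z/E)² = 0.595 × 0.405 × (1.960/0.05)² = 370.29
Round up: n = 371.

n = 371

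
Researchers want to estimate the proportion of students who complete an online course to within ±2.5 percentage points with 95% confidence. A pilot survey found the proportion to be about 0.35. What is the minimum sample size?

1399

For a proportion with margin E = 0.025 at 95% confidence, z = 1.960.
n = p̂(1−p̂)(z/E)² = 0.35 × 0.65 × (1.960/0.025)² = 1398.34
Round up: n = 1399.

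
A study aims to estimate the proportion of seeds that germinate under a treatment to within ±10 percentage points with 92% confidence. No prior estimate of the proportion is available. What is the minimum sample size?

77

For a proportion with margin E = 0.1 at 92% confidence, z = 1.751.
With no prior estimate, use p = 0.5, which maximizes p(1−p) at 0.25.
n = 0.25 × (z/E)² = 0.25 × (1.751/0.1)² = 76.65
Round up: n = 77.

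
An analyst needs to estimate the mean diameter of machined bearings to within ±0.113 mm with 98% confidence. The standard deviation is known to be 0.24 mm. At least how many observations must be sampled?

25

For a mean, the margin of error is E = z·σ/√n, so n = (zσ/E)².
At 98% confidence, z = 2.326.
n = (2.326 × 0.24 / 0.113)² = 24.41
Round up: n = 25.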